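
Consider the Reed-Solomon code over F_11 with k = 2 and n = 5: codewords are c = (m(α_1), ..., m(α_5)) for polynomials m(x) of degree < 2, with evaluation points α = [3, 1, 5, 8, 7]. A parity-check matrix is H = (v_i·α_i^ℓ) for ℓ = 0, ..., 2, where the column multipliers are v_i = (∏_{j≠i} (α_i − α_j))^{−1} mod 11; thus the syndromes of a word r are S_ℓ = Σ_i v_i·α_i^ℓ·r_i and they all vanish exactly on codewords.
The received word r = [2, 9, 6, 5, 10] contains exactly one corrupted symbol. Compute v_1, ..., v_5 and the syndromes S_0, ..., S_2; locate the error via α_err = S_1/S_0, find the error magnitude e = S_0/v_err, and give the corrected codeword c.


S = (8, 9, 6), error at position 4, error magnitude e = 4, c = [2, 9, 6, 1, 10].

Step 1: column multipliers v_i = (∏_{j≠i}(α_i − α_j))^{−1} mod 11.
  i = 1 (α = 3): (3−1)(3−5)(3−8)(3−7) = 2·(−2)·(−5)·(−4) = −80 ≡ 8, so v_1 = 8^{−1} = 7 (mod 11).
  i = 2 (α = 1): (1−3)(1−5)(1−8)(1−7) = (−2)·(−4)·(−7)·(−6) = 336 ≡ 6, so v_2 = 6^{−1} = 2 (mod 11).
  i = 3 (α = 5): (5−3)(5−1)(5−8)(5−7) = 2·4·(−3)·(−2) = 48 ≡ 4, so v_3 = 4^{−1} = 3 (mod 11).
  i = 4 (α = 8): (8−3)(8−1)(8−5)(8−7) = 5·7·3·1 = 105 ≡ 6, so v_4 = 6^{−1} = 2 (mod 11).
  i = 5 (α = 7): (7−3)(7−1)(7−5)(7−8) = 4·6·2·(−1) = −48 ≡ 7, so v_5 = 7^{−1} = 8 (mod 11).
  v = [7, 2, 3, 2, 8].
Step 2: syndromes of r = [2, 9, 6, 5, 10] (all sums mod 11).
  S_0 = Σ v_i r_i = 7·2 + 2·9 + 3·6 + 2·5 + 8·10 = 140 ≡ 8.
  S_1 = Σ v_i α_i r_i = 7·3·2 + 2·1·9 + 3·5·6 + 2·8·5 + 8·7·10 = 790 ≡ 9.
  α_i^2 mod 11 = [9, 1, 3, 9, 5].
  S_2 = Σ v_i α_i^2 r_i = 7·9·2 + 2·1·9 + 3·3·6 + 2·9·5 + 8·5·10 = 688 ≡ 6.
  S = (8, 9, 6) ≠ 0, so r is not a codeword (an error is present).
Step 3: locate the error. For a single error e at position i, S_ℓ = v_i·e·α_i^ℓ, so α_err = S_1/S_0.
  S_0^{−1} = 8^{−1} = 7 (mod 11), so α_err = 9·7 = 63 ≡ 8 = α_4. Error position i = 4.
  Consistency check: S_2/S_1 = 6·5 = 30 ≡ 8 = α_err ✓ (single-error assumption holds).
Step 4: error magnitude e = S_0/v_4 = S_0·∏_{j≠4}(α_4 − α_j) = 8·6 = 48 ≡ 4 (mod 11).
Step 5: correct position 4: c_4 = r_4 − e = 5 − 4 ≡ 1 (mod 11). Hence c = [2, 9, 6, 1, 10].
  Check: interpolating c through the α_i gives m(x) = 7 + 2·x (degree < 2) with m(α_i) = c_i for every i, so c is indeed a codeword.


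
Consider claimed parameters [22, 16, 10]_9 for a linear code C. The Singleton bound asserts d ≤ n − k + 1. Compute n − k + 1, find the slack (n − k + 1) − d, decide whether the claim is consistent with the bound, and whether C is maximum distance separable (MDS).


Singleton RHS = n − k + 1 = 7, slack = -3, bound violated (no such code; not MDS).

Singleton bound: d ≤ n − k + 1.
Here n = 22, k = 16, so n − k + 1 = 7.
Given d = 10, check d ≤ 7: NO.
Slack = (n − k + 1) − d = -3.
The slack is negative: d = 10 exceeds n − k + 1 = 7 by 3, so the Singleton bound is violated and no linear [22, 16, 10]_9 code can exist. In particular it is not MDS (MDS requires d = n − k + 1 exactly).
Description: the claimed parameters are [22, 16, 10]_9; such a code would be impossible (violates the Singleton bound).


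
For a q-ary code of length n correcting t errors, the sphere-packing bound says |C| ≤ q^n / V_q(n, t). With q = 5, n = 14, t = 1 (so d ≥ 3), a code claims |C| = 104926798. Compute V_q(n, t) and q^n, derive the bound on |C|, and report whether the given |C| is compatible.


V_q(n, t) = 57, q^n = 6103515625, Hamming bound = 107079221, |C| = 104926798 ≤ bound (satisfied).

Step 1: Compute V_q(n, t) = Σ_{j=0}^1 C(n, j) (q−1)^j.
  j = 0: C(14,0)·(4)^0 = 1·1 = 1.
  j = 1: C(14,1)·(4)^1 = 14·4 = 56.
  V_q(n, t) = 1 + 56 = 57.
Step 2: q^n = 5^14 = 6103515625.
Step 3: Hamming bound ⌊q^n / V_q(n,t)⌋ = ⌊6103515625/57⌋ = 107079221.
Step 4: Compare |C| = 104926798 to 107079221: satisfied.
The claimed |C| lies below the Hamming bound.


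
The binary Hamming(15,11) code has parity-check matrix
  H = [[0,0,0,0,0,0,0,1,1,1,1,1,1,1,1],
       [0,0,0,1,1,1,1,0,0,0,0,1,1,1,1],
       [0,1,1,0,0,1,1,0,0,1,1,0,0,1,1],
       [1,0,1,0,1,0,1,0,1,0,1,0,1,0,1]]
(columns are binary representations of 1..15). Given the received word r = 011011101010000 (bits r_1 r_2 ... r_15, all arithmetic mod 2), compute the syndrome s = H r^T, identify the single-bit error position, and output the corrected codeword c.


s = (0, 1, 1, 1)^T, error position = 7, corrected codeword c = 011011001010000

Compute s = H r^T mod 2 one row at a time:
  s_1 = 0 + 1 + 0 + 1 + 0 + 0 + 0 + 0 = 2 ≡ 0 (mod 2).
  s_2 = 0 + 1 + 1 + 1 + 0 + 0 + 0 + 0 = 3 ≡ 1 (mod 2).
  s_3 = 1 + 1 + 1 + 1 + 0 + 1 + 0 + 0 = 5 ≡ 1 (mod 2).
  s_4 = 0 + 1 + 1 + 1 + 1 + 1 + 0 + 0 = 5 ≡ 1 (mod 2).
s = (0, 1, 1, 1)^T — this equals column 7 of H (binary 0111), so error is at position 7.
Correct: flip bit 7 of r = 011011101010000 to get c = 011011001010000.


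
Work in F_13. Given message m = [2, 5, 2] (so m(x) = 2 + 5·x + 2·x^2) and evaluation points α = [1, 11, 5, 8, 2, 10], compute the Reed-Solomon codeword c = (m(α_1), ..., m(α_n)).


c = [9, 0, 12, 1, 7, 5]

Message polynomial: m(x) = 2 + 5·x + 2·x^2 (mod 13).
For each evaluation point α_i, compute m(α_i) mod 13:
  α_1 = 1: Horner steps 2 → 7 → 9, so m(1) = 9.
  α_2 = 11: Horner steps 2 → 1 → 0, so m(11) = 0.
  α_3 = 5: Horner steps 2 → 2 → 12, so m(5) = 12.
  α_4 = 8: Horner steps 2 → 8 → 1, so m(8) = 1.
  α_5 = 2: Horner steps 2 → 9 → 7, so m(2) = 7.
  α_6 = 10: Horner steps 2 → 12 → 5, so m(10) = 5.
Codeword c = [9, 0, 12, 1, 7, 5] ∈ F_13^6.


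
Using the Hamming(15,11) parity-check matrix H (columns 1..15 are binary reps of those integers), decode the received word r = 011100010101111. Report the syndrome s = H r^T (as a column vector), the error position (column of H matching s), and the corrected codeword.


s = (0, 1, 1, 1)^T, error position = 7, corrected codeword c = 011100110101111

Compute s = H r^T mod 2 one row at a time:
  s_1 = 1 + 0 + 1 + 0 + 1 + 1 + 1 + 1 = 6 ≡ 0 (mod 2).
  s_2 = 1 + 0 + 0 + 0 + 1 + 1 + 1 + 1 = 5 ≡ 1 (mod 2).
  s_3 = 1 + 1 + 0 + 0 + 1 + 0 + 1 + 1 = 5 ≡ 1 (mod 2).
  s_4 = 0 + 1 + 0 + 0 + 0 + 0 + 1 + 1 = 3 ≡ 1 (mod 2).
s = (0, 1, 1, 1)^T — this equals column 7 of H (binary 0111), so error is at position 7.
Correct: flip bit 7 of r = 011100010101111 to get c = 011100110101111.


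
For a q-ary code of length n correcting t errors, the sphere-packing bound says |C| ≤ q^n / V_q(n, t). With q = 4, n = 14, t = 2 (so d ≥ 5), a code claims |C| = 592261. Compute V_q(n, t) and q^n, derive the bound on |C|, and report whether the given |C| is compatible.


V_q(n, t) = 862, q^n = 268435456, Hamming bound = 311410, |C| = 592261 > bound (violated).

Step 1: Compute V_q(n, t) = Σ_{j=0}^2 C(n, j) (q−1)^j.
  j = 0: C(14,0)·(3)^0 = 1·1 = 1.
  j = 1: C(14,1)·(3)^1 = 14·3 = 42.
  j = 2: C(14,2)·(3)^2 = 91·9 = 819.
  V_q(n, t) = 1 + 42 + 819 = 862.
Step 2: q^n = 4^14 = 268435456.
Step 3: Hamming bound ⌊q^n / V_q(n,t)⌋ = ⌊268435456/862⌋ = 311410.
Step 4: Compare |C| = 592261 to 311410: violated.
The claimed |C| lies above the Hamming bound, so no 4-ary code of length 14 with d ≥ 5 can have 592261 codewords.


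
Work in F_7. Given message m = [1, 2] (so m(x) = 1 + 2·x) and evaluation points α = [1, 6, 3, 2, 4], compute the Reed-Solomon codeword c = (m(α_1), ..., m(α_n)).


c = [3, 6, 0, 5, 2]

Message polynomial: m(x) = 1 + 2·x (mod 7).
For each evaluation point α_i, compute m(α_i) mod 7:
  α_1 = 1: Horner steps 2 → 3, so m(1) = 3.
  α_2 = 6: Horner steps 2 → 6, so m(6) = 6.
  α_3 = 3: Horner steps 2 → 0, so m(3) = 0.
  α_4 = 2: Horner steps 2 → 5, so m(2) = 5.
  α_5 = 4: Horner steps 2 → 2, so m(4) = 2.
Codeword c = [3, 6, 0, 5, 2] ∈ F_7^5.


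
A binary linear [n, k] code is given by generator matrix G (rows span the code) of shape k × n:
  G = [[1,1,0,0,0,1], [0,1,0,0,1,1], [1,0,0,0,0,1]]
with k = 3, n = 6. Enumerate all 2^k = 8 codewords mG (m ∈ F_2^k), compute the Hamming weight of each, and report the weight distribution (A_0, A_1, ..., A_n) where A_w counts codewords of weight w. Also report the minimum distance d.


Weight distribution: A_0 = 1, A_1 = 1, A_2 = 3, A_3 = 3. Minimum distance d = 1.

Enumerate all 2^3 = 8 messages m ∈ F_2^3.
For each, compute codeword c = mG in F_2^6, then tally its weight.
  m = 000 → c = 000000, weight = 0.
  m = 100 → c = 110001, weight = 3.
  m = 010 → c = 010011, weight = 3.
  m = 110 → c = 100010, weight = 2.
  m = 001 → c = 100001, weight = 2.
  m = 101 → c = 010000, weight = 1.
  m = 011 → c = 110010, weight = 3.
  m = 111 → c = 000011, weight = 2.
Tally weights:
  weight 0: 1 codewords.
  weight 1: 1 codewords.
  weight 2: 3 codewords.
  weight 3: 3 codewords.
Minimum distance d = smallest w > 0 with A_w > 0 = 1.
Sanity: Σ A_w = 8 = 2^3 = 8 ✓.


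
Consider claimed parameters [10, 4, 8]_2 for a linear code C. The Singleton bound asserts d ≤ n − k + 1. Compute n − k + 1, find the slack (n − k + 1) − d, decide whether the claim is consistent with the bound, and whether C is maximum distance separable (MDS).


Singleton RHS = n − k + 1 = 7, slack = -1, bound violated (no such code; not MDS).

Singleton bound: d ≤ n − k + 1.
Here n = 10, k = 4, so n − k + 1 = 7.
Given d = 8, check d ≤ 7: NO.
Slack = (n − k + 1) − d = -1.
The slack is negative: d = 8 exceeds n − k + 1 = 7 by 1, so the Singleton bound is violated and no linear [10, 4, 8]_2 code can exist. In particular it is not MDS (MDS requires d = n − k + 1 exactly).
Description: the claimed parameters are [10, 4, 8]_2; such a code would be impossible (violates the Singleton bound).


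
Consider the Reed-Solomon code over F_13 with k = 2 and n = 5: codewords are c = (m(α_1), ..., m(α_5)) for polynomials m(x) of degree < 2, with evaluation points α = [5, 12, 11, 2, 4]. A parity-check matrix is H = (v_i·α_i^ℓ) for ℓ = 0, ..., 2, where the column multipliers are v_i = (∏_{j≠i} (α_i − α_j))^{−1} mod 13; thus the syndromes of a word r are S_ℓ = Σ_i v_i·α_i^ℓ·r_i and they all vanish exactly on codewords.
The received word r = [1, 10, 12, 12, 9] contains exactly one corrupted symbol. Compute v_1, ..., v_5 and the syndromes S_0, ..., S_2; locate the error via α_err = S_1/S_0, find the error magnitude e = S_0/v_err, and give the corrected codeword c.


S = (6, 1, 11), error at position 3, error magnitude e = 7, c = [1, 10, 5, 12, 9].

Step 1: column multipliers v_i = (∏_{j≠i}(α_i − α_j))^{−1} mod 13.
  i = 1 (α = 5): (5−12)(5−11)(5−2)(5−4) = (−7)·(−6)·3·1 = 126 ≡ 9, so v_1 = 9^{−1} = 3 (mod 13).
  i = 2 (α = 12): (12−5)(12−11)(12−2)(12−4) = 7·1·10·8 = 560 ≡ 1, so v_2 = 1^{−1} = 1 (mod 13).
  i = 3 (α = 11): (11−5)(11−12)(11−2)(11−4) = 6·(−1)·9·7 = −378 ≡ 12, so v_3 = 12^{−1} = 12 (mod 13).
  i = 4 (α = 2): (2−5)(2−12)(2−11)(2−4) = (−3)·(−10)·(−9)·(−2) = 540 ≡ 7, so v_4 = 7^{−1} = 2 (mod 13).
  i = 5 (α = 4): (4−5)(4−12)(4−11)(4−2) = (−1)·(−8)·(−7)·2 = −112 ≡ 5, so v_5 = 5^{−1} = 8 (mod 13).
  v = [3, 1, 12, 2, 8].
Step 2: syndromes of r = [1, 10, 12, 12, 9] (all sums mod 13).
  S_0 = Σ v_i r_i = 3·1 + 1·10 + 12·12 + 2·12 + 8·9 = 253 ≡ 6.
  S_1 = Σ v_i α_i r_i = 3·5·1 + 1·12·10 + 12·11·12 + 2·2·12 + 8·4·9 = 2055 ≡ 1.
  α_i^2 mod 13 = [12, 1, 4, 4, 3].
  S_2 = Σ v_i α_i^2 r_i = 3·12·1 + 1·1·10 + 12·4·12 + 2·4·12 + 8·3·9 = 934 ≡ 11.
  S = (6, 1, 11) ≠ 0, so r is not a codeword (an error is present).
Step 3: locate the error. For a single error e at position i, S_ℓ = v_i·e·α_i^ℓ, so α_err = S_1/S_0.
  S_0^{−1} = 6^{−1} = 11 (mod 13), so α_err = 1·11 = 11 ≡ 11 = α_3. Error position i = 3.
  Consistency check: S_2/S_1 = 11·1 = 11 ≡ 11 = α_err ✓ (single-error assumption holds).
Step 4: error magnitude e = S_0/v_3 = S_0·∏_{j≠3}(α_3 − α_j) = 6·12 = 72 ≡ 7 (mod 13).
Step 5: correct position 3: c_3 = r_3 − e = 12 − 7 ≡ 5 (mod 13). Hence c = [1, 10, 5, 12, 9].
  Check: interpolating c through the α_i gives m(x) = 2 + 5·x (degree < 2) with m(α_i) = c_i for every i, so c is indeed a codeword.


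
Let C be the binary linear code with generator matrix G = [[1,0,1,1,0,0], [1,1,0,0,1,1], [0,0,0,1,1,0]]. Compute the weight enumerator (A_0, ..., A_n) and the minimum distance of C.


Weight distribution: A_0 = 1, A_2 = 1, A_3 = 3, A_4 = 2, A_5 = 1. Minimum distance d = 2.

Enumerate all 2^3 = 8 messages m ∈ F_2^3.
For each, compute codeword c = mG in F_2^6, then tally its weight.
  m = 000 → c = 000000, weight = 0.
  m = 100 → c = 101100, weight = 3.
  m = 010 → c = 110011, weight = 4.
  m = 110 → c = 011111, weight = 5.
  m = 001 → c = 000110, weight = 2.
  m = 101 → c = 101010, weight = 3.
  m = 011 → c = 110101, weight = 4.
  m = 111 → c = 011001, weight = 3.
Tally weights:
  weight 0: 1 codewords.
  weight 2: 1 codewords.
  weight 3: 3 codewords.
  weight 4: 2 codewords.
  weight 5: 1 codewords.
Minimum distance d = smallest w > 0 with A_w > 0 = 2.
Sanity: Σ A_w = 8 = 2^3 = 8 ✓.


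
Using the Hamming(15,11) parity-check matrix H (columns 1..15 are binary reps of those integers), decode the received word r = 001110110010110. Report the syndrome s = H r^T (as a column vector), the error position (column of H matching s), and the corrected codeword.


s = (0, 1, 0, 1)^T, error position = 5, corrected codeword c = 001100110010110

Compute s = H r^T mod 2 one row at a time:
  s_1 = 1 + 0 + 0 + 1 + 0 + 1 + 1 + 0 = 4 ≡ 0 (mod 2).
  s_2 = 1 + 1 + 0 + 1 + 0 + 1 + 1 + 0 = 5 ≡ 1 (mod 2).
  s_3 = 0 + 1 + 0 + 1 + 0 + 1 + 1 + 0 = 4 ≡ 0 (mod 2).
  s_4 = 0 + 1 + 1 + 1 + 0 + 1 + 1 + 0 = 5 ≡ 1 (mod 2).
s = (0, 1, 0, 1)^T — this equals column 5 of H (binary 0101), so error is at position 5.
Correct: flip bit 5 of r = 001110110010110 to get c = 001100110010110.


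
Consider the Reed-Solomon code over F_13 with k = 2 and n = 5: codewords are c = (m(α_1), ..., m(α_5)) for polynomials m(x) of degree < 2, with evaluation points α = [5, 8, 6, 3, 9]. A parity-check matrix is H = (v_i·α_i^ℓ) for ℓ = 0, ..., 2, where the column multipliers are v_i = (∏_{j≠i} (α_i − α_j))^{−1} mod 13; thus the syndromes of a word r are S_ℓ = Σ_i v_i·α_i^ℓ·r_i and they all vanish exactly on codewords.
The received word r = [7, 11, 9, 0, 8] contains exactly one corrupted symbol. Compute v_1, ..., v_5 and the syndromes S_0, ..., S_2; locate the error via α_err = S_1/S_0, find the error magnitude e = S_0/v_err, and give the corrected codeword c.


S = (1, 6, 10), error at position 3, error magnitude e = 5, c = [7, 11, 4, 0, 8].

Step 1: column multipliers v_i = (∏_{j≠i}(α_i − α_j))^{−1} mod 13.
  i = 1 (α = 5): (5−8)(5−6)(5−3)(5−9) = (−3)·(−1)·2·(−4) = −24 ≡ 2, so v_1 = 2^{−1} = 7 (mod 13).
  i = 2 (α = 8): (8−5)(8−6)(8−3)(8−9) = 3·2·5·(−1) = −30 ≡ 9, so v_2 = 9^{−1} = 3 (mod 13).
  i = 3 (α = 6): (6−5)(6−8)(6−3)(6−9) = 1·(−2)·3·(−3) = 18 ≡ 5, so v_3 = 5^{−1} = 8 (mod 13).
  i = 4 (α = 3): (3−5)(3−8)(3−6)(3−9) = (−2)·(−5)·(−3)·(−6) = 180 ≡ 11, so v_4 = 11^{−1} = 6 (mod 13).
  i = 5 (α = 9): (9−5)(9−8)(9−6)(9−3) = 4·1·3·6 = 72 ≡ 7, so v_5 = 7^{−1} = 2 (mod 13).
  v = [7, 3, 8, 6, 2].
Step 2: syndromes of r = [7, 11, 9, 0, 8] (all sums mod 13).
  S_0 = Σ v_i r_i = 7·7 + 3·11 + 8·9 + 6·0 + 2·8 = 170 ≡ 1.
  S_1 = Σ v_i α_i r_i = 7·5·7 + 3·8·11 + 8·6·9 + 6·3·0 + 2·9·8 = 1085 ≡ 6.
  α_i^2 mod 13 = [12, 12, 10, 9, 3].
  S_2 = Σ v_i α_i^2 r_i = 7·12·7 + 3·12·11 + 8·10·9 + 6·9·0 + 2·3·8 = 1752 ≡ 10.
  S = (1, 6, 10) ≠ 0, so r is not a codeword (an error is present).
Step 3: locate the error. For a single error e at position i, S_ℓ = v_i·e·α_i^ℓ, so α_err = S_1/S_0.
  S_0^{−1} = 1^{−1} = 1 (mod 13), so α_err = 6·1 = 6 ≡ 6 = α_3. Error position i = 3.
  Consistency check: S_2/S_1 = 10·11 = 110 ≡ 6 = α_err ✓ (single-error assumption holds).
Step 4: error magnitude e = S_0/v_3 = S_0·∏_{j≠3}(α_3 − α_j) = 1·5 = 5 ≡ 5 (mod 13).
Step 5: correct position 3: c_3 = r_3 − e = 9 − 5 ≡ 4 (mod 13). Hence c = [7, 11, 4, 0, 8].
  Check: interpolating c through the α_i gives m(x) = 9 + 10·x (degree < 2) with m(α_i) = c_i for every i, so c is indeed a codeword.


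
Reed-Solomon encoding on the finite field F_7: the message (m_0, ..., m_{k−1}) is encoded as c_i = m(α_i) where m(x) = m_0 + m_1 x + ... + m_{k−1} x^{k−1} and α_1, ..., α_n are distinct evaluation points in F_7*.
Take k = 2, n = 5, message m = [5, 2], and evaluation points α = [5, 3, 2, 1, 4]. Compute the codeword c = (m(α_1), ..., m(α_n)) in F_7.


c = [1, 4, 2, 0, 6]

Message polynomial: m(x) = 5 + 2·x (mod 7).
For each evaluation point α_i, compute m(α_i) mod 7:
  α_1 = 5: Horner steps 2 → 1, so m(5) = 1.
  α_2 = 3: Horner steps 2 → 4, so m(3) = 4.
  α_3 = 2: Horner steps 2 → 2, so m(2) = 2.
  α_4 = 1: Horner steps 2 → 0, so m(1) = 0.
  α_5 = 4: Horner steps 2 → 6, so m(4) = 6.
Codeword c = [1, 4, 2, 0, 6] ∈ F_7^5.


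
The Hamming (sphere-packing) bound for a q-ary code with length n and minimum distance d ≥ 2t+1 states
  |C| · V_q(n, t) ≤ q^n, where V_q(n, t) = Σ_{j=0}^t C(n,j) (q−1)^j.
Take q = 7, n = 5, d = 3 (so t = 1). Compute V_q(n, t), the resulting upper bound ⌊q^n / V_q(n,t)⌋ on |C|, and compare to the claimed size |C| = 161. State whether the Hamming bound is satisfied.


V_q(n, t) = 31, q^n = 16807, Hamming bound = 542, |C| = 161 ≤ bound (satisfied).

Step 1: Compute V_q(n, t) = Σ_{j=0}^1 C(n, j) (q−1)^j.
  j = 0: C(5,0)·(6)^0 = 1·1 = 1.
  j = 1: C(5,1)·(6)^1 = 5·6 = 30.
  V_q(n, t) = 1 + 30 = 31.
Step 2: q^n = 7^5 = 16807.
Step 3: Hamming bound ⌊q^n / V_q(n,t)⌋ = ⌊16807/31⌋ = 542.
Step 4: Compare |C| = 161 to 542: satisfied.
The claimed |C| lies below the Hamming bound.


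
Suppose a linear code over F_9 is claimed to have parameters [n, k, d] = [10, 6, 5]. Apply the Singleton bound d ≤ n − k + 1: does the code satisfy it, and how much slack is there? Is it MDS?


Singleton RHS = n − k + 1 = 5, slack = 0, bound satisfied, MDS.

Singleton bound: d ≤ n − k + 1.
Here n = 10, k = 6, so n − k + 1 = 5.
Given d = 5, check d ≤ 5: YES.
Slack = (n − k + 1) − d = 0.
The code is MDS (slack = 0).
Description: the claimed parameters are [10, 6, 5]_9; such a code would be MDS (meets Singleton bound).


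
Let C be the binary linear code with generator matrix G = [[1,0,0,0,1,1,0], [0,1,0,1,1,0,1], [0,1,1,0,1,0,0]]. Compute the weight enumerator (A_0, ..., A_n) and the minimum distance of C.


Weight distribution: A_0 = 1, A_3 = 3, A_4 = 2, A_5 = 1, A_6 = 1. Minimum distance d = 3.

Enumerate all 2^3 = 8 messages m ∈ F_2^3.
For each, compute codeword c = mG in F_2^7, then tally its weight.
  m = 000 → c = 0000000, weight = 0.
  m = 100 → c = 1000110, weight = 3.
  m = 010 → c = 0101101, weight = 4.
  m = 110 → c = 1101011, weight = 5.
  m = 001 → c = 0110100, weight = 3.
  m = 101 → c = 1110010, weight = 4.
  m = 011 → c = 0011001, weight = 3.
  m = 111 → c = 1011111, weight = 6.
Tally weights:
  weight 0: 1 codewords.
  weight 3: 3 codewords.
  weight 4: 2 codewords.
  weight 5: 1 codewords.
  weight 6: 1 codewords.
Minimum distance d = smallest w > 0 with A_w > 0 = 3.
Sanity: Σ A_w = 8 = 2^3 = 8 ✓.


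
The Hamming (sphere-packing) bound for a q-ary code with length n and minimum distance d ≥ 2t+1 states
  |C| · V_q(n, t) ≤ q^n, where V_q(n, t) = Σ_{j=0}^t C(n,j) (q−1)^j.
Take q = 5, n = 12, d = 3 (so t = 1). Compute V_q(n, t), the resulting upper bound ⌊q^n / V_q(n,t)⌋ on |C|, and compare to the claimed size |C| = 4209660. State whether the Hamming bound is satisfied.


V_q(n, t) = 49, q^n = 244140625, Hamming bound = 4982461, |C| = 4209660 ≤ bound (satisfied).

Step 1: Compute V_q(n, t) = Σ_{j=0}^1 C(n, j) (q−1)^j.
  j = 0: C(12,0)·(4)^0 = 1·1 = 1.
  j = 1: C(12,1)·(4)^1 = 12·4 = 48.
  V_q(n, t) = 1 + 48 = 49.
Step 2: q^n = 5^12 = 244140625.
Step 3: Hamming bound ⌊q^n / V_q(n,t)⌋ = ⌊244140625/49⌋ = 4982461.
Step 4: Compare |C| = 4209660 to 4982461: satisfied.
The claimed |C| lies below the Hamming bound.


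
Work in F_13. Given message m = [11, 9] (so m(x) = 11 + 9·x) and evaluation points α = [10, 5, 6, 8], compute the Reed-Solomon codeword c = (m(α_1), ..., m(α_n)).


c = [10, 4, 0, 5]

Message polynomial: m(x) = 11 + 9·x (mod 13).
For each evaluation point α_i, compute m(α_i) mod 13:
  α_1 = 10: Horner steps 9 → 10, so m(10) = 10.
  α_2 = 5: Horner steps 9 → 4, so m(5) = 4.
  α_3 = 6: Horner steps 9 → 0, so m(6) = 0.
  α_4 = 8: Horner steps 9 → 5, so m(8) = 5.
Codeword c = [10, 4, 0, 5] ∈ F_13^4.


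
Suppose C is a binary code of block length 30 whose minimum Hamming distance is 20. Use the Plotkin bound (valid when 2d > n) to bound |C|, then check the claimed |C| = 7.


Plotkin bound M ≤ 4; given |C| = 7 > bound (violated).

Check applicability: 2d = 40, n = 30.
2d − n = 10 > 0, so Plotkin applies.
Compute d/(2d−n) = 20/10 ≈ 2.0000.
⌊d/(2d−n)⌋ = 2.
Plotkin bound: M ≤ 2·2 = 4.
Given |C| = 7, check: VIOLATED.
This |C| is above the Plotkin bound, so no binary code with n = 30, d = 20 and 7 codewords exists.


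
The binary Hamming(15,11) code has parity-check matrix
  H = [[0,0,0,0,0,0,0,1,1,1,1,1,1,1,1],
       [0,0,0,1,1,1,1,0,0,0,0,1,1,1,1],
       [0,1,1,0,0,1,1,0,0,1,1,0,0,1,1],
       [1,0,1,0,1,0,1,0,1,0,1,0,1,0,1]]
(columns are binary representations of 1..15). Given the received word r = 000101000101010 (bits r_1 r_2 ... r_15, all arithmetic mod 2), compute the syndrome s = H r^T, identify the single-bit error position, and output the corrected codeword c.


s = (1, 0, 1, 0)^T, error position = 10, corrected codeword c = 000101000001010

Compute s = H r^T mod 2 one row at a time:
  s_1 = 0 + 0 + 1 + 0 + 1 + 0 + 1 + 0 = 3 ≡ 1 (mod 2).
  s_2 = 1 + 0 + 1 + 0 + 1 + 0 + 1 + 0 = 4 ≡ 0 (mod 2).
  s_3 = 0 + 0 + 1 + 0 + 1 + 0 + 1 + 0 = 3 ≡ 1 (mod 2).
  s_4 = 0 + 0 + 0 + 0 + 0 + 0 + 0 + 0 = 0 ≡ 0 (mod 2).
s = (1, 0, 1, 0)^T — this equals column 10 of H (binary 1010), so error is at position 10.
Correct: flip bit 10 of r = 000101000101010 to get c = 000101000001010.


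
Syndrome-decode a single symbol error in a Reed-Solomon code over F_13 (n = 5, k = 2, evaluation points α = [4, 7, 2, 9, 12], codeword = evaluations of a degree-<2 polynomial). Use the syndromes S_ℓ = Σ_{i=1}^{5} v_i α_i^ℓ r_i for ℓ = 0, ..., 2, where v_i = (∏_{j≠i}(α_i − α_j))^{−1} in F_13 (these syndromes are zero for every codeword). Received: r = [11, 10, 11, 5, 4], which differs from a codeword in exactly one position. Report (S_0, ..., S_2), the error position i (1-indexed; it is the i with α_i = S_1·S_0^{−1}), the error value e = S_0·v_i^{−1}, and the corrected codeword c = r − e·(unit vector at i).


S = (9, 5, 10), error at position 3, error magnitude e = 8, c = [11, 10, 3, 5, 4].

Step 1: column multipliers v_i = (∏_{j≠i}(α_i − α_j))^{−1} mod 13.
  i = 1 (α = 4): (4−7)(4−2)(4−9)(4−12) = (−3)·2·(−5)·(−8) = −240 ≡ 7, so v_1 = 7^{−1} = 2 (mod 13).
  i = 2 (α = 7): (7−4)(7−2)(7−9)(7−12) = 3·5·(−2)·(−5) = 150 ≡ 7, so v_2 = 7^{−1} = 2 (mod 13).
  i = 3 (α = 2): (2−4)(2−7)(2−9)(2−12) = (−2)·(−5)·(−7)·(−10) = 700 ≡ 11, so v_3 = 11^{−1} = 6 (mod 13).
  i = 4 (α = 9): (9−4)(9−7)(9−2)(9−12) = 5·2·7·(−3) = −210 ≡ 11, so v_4 = 11^{−1} = 6 (mod 13).
  i = 5 (α = 12): (12−4)(12−7)(12−2)(12−9) = 8·5·10·3 = 1200 ≡ 4, so v_5 = 4^{−1} = 10 (mod 13).
  v = [2, 2, 6, 6, 10].
Step 2: syndromes of r = [11, 10, 11, 5, 4] (all sums mod 13).
  S_0 = Σ v_i r_i = 2·11 + 2·10 + 6·11 + 6·5 + 10·4 = 178 ≡ 9.
  S_1 = Σ v_i α_i r_i = 2·4·11 + 2·7·10 + 6·2·11 + 6·9·5 + 10·12·4 = 1110 ≡ 5.
  α_i^2 mod 13 = [3, 10, 4, 3, 1].
  S_2 = Σ v_i α_i^2 r_i = 2·3·11 + 2·10·10 + 6·4·11 + 6·3·5 + 10·1·4 = 660 ≡ 10.
  S = (9, 5, 10) ≠ 0, so r is not a codeword (an error is present).
Step 3: locate the error. For a single error e at position i, S_ℓ = v_i·e·α_i^ℓ, so α_err = S_1/S_0.
  S_0^{−1} = 9^{−1} = 3 (mod 13), so α_err = 5·3 = 15 ≡ 2 = α_3. Error position i = 3.
  Consistency check: S_2/S_1 = 10·8 = 80 ≡ 2 = α_err ✓ (single-error assumption holds).
Step 4: error magnitude e = S_0/v_3 = S_0·∏_{j≠3}(α_3 − α_j) = 9·11 = 99 ≡ 8 (mod 13).
Step 5: correct position 3: c_3 = r_3 − e = 11 − 8 ≡ 3 (mod 13). Hence c = [11, 10, 3, 5, 4].
  Check: interpolating c through the α_i gives m(x) = 8 + 4·x (degree < 2) with m(α_i) = c_i for every i, so c is indeed a codeword.


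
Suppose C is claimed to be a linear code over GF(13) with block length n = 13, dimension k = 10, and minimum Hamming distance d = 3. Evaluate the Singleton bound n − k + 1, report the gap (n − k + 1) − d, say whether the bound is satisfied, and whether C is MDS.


Singleton RHS = n − k + 1 = 4, slack = 1, bound satisfied, not MDS.

Singleton bound: d ≤ n − k + 1.
Here n = 13, k = 10, so n − k + 1 = 4.
Given d = 3, check d ≤ 4: YES.
Slack = (n − k + 1) − d = 1.
The code is NOT MDS (slack = 1 > 0).
Description: the claimed parameters are [13, 10, 3]_13; such a code would be non-MDS.


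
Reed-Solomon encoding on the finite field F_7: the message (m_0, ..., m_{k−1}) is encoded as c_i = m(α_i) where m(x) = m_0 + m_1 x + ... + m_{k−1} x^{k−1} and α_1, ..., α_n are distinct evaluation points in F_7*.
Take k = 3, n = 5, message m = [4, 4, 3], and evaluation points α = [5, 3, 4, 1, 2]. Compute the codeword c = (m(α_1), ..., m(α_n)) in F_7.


c = [1, 1, 5, 4, 3]

Message polynomial: m(x) = 4 + 4·x + 3·x^2 (mod 7).
For each evaluation point α_i, compute m(α_i) mod 7:
  α_1 = 5: Horner steps 3 → 5 → 1, so m(5) = 1.
  α_2 = 3: Horner steps 3 → 6 → 1, so m(3) = 1.
  α_3 = 4: Horner steps 3 → 2 → 5, so m(4) = 5.
  α_4 = 1: Horner steps 3 → 0 → 4, so m(1) = 4.
  α_5 = 2: Horner steps 3 → 3 → 3, so m(2) = 3.
Codeword c = [1, 1, 5, 4, 3] ∈ F_7^5.


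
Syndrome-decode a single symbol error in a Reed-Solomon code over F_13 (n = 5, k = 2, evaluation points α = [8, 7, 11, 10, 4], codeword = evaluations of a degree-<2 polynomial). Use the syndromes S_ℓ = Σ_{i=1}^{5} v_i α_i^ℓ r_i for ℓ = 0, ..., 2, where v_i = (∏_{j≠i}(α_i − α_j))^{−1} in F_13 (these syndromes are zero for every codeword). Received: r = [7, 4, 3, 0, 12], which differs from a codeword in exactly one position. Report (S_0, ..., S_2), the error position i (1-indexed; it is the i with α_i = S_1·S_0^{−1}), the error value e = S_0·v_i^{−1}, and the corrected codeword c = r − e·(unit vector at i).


S = (3, 12, 9), error at position 5, error magnitude e = 4, c = [7, 4, 3, 0, 8].

Step 1: column multipliers v_i = (∏_{j≠i}(α_i − α_j))^{−1} mod 13.
  i = 1 (α = 8): (8−7)(8−11)(8−10)(8−4) = 1·(−3)·(−2)·4 = 24 ≡ 11, so v_1 = 11^{−1} = 6 (mod 13).
  i = 2 (α = 7): (7−8)(7−11)(7−10)(7−4) = (−1)·(−4)·(−3)·3 = −36 ≡ 3, so v_2 = 3^{−1} = 9 (mod 13).
  i = 3 (α = 11): (11−8)(11−7)(11−10)(11−4) = 3·4·1·7 = 84 ≡ 6, so v_3 = 6^{−1} = 11 (mod 13).
  i = 4 (α = 10): (10−8)(10−7)(10−11)(10−4) = 2·3·(−1)·6 = −36 ≡ 3, so v_4 = 3^{−1} = 9 (mod 13).
  i = 5 (α = 4): (4−8)(4−7)(4−11)(4−10) = (−4)·(−3)·(−7)·(−6) = 504 ≡ 10, so v_5 = 10^{−1} = 4 (mod 13).
  v = [6, 9, 11, 9, 4].
Step 2: syndromes of r = [7, 4, 3, 0, 12] (all sums mod 13).
  S_0 = Σ v_i r_i = 6·7 + 9·4 + 11·3 + 9·0 + 4·12 = 159 ≡ 3.
  S_1 = Σ v_i α_i r_i = 6·8·7 + 9·7·4 + 11·11·3 + 9·10·0 + 4·4·12 = 1143 ≡ 12.
  α_i^2 mod 13 = [12, 10, 4, 9, 3].
  S_2 = Σ v_i α_i^2 r_i = 6·12·7 + 9·10·4 + 11·4·3 + 9·9·0 + 4·3·12 = 1140 ≡ 9.
  S = (3, 12, 9) ≠ 0, so r is not a codeword (an error is present).
Step 3: locate the error. For a single error e at position i, S_ℓ = v_i·e·α_i^ℓ, so α_err = S_1/S_0.
  S_0^{−1} = 3^{−1} = 9 (mod 13), so α_err = 12·9 = 108 ≡ 4 = α_5. Error position i = 5.
  Consistency check: S_2/S_1 = 9·12 = 108 ≡ 4 = α_err ✓ (single-error assumption holds).
Step 4: error magnitude e = S_0/v_5 = S_0·∏_{j≠5}(α_5 − α_j) = 3·10 = 30 ≡ 4 (mod 13).
Step 5: correct position 5: c_5 = r_5 − e = 12 − 4 ≡ 8 (mod 13). Hence c = [7, 4, 3, 0, 8].
  Check: interpolating c through the α_i gives m(x) = 9 + 3·x (degree < 2) with m(α_i) = c_i for every i, so c is indeed a codeword.


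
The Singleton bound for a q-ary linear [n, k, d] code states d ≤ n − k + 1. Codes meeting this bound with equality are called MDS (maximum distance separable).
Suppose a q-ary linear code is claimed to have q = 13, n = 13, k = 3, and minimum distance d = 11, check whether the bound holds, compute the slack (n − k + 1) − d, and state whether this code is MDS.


Singleton RHS = n − k + 1 = 11, slack = 0, bound satisfied, MDS.

Singleton bound: d ≤ n − k + 1.
Here n = 13, k = 3, so n − k + 1 = 11.
Given d = 11, check d ≤ 11: YES.
Slack = (n − k + 1) − d = 0.
The code is MDS (slack = 0).
Description: the claimed parameters are [13, 3, 11]_13; such a code would be MDS (meets Singleton bound).


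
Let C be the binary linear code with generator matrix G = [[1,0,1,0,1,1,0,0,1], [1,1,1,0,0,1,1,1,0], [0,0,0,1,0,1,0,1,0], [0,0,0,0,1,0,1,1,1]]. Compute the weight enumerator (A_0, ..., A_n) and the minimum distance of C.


Weight distribution: A_0 = 1, A_1 = 1, A_3 = 1, A_4 = 3, A_5 = 5, A_6 = 4, A_7 = 1. Minimum distance d = 1.

Enumerate all 2^4 = 16 messages m ∈ F_2^4.
For each, compute codeword c = mG in F_2^9, then tally its weight.
  m = 0000 → c = 000000000, weight = 0.
  m = 1000 → c = 101011001, weight = 5.
  m = 0100 → c = 111001110, weight = 6.
  m = 1100 → c = 010010111, weight = 5.
  m = 0010 → c = 000101010, weight = 3.
  m = 1010 → c = 101110011, weight = 6.
  m = 0110 → c = 111100100, weight = 5.
  m = 1110 → c = 010111101, weight = 6.
  m = 0001 → c = 000010111, weight = 4.
  m = 1001 → c = 101001110, weight = 5.
  m = 0101 → c = 111011001, weight = 6.
  m = 1101 → c = 010000000, weight = 1.
  m = 0011 → c = 000111101, weight = 5.
  m = 1011 → c = 101100100, weight = 4.
  m = 0111 → c = 111110011, weight = 7.
  m = 1111 → c = 010101010, weight = 4.
Tally weights:
  weight 0: 1 codewords.
  weight 1: 1 codewords.
  weight 3: 1 codewords.
  weight 4: 3 codewords.
  weight 5: 5 codewords.
  weight 6: 4 codewords.
  weight 7: 1 codewords.
Minimum distance d = smallest w > 0 with A_w > 0 = 1.
Sanity: Σ A_w = 16 = 2^4 = 16 ✓.


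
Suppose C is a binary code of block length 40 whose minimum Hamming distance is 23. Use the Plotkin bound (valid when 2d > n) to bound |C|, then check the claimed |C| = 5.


Plotkin bound M ≤ 6; given |C| = 5 ≤ bound (satisfied).

Check applicability: 2d = 46, n = 40.
2d − n = 6 > 0, so Plotkin applies.
Compute d/(2d−n) = 23/6 ≈ 3.8333.
⌊d/(2d−n)⌋ = 3.
Plotkin bound: M ≤ 2·3 = 6.
Given |C| = 5, check: satisfied.
This |C| is below the Plotkin bound.


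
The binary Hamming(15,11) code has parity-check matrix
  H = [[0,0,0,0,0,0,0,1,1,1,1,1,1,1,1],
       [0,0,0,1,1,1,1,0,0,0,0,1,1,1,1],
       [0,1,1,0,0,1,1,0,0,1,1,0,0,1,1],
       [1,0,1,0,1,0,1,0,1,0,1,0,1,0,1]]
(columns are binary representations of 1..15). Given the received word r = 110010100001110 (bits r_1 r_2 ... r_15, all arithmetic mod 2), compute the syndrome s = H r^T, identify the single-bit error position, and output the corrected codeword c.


s = (1, 1, 1, 0)^T, error position = 14, corrected codeword c = 110010100001100

Compute s = H r^T mod 2 one row at a time:
  s_1 = 0 + 0 + 0 + 0 + 1 + 1 + 1 + 0 = 3 ≡ 1 (mod 2).
  s_2 = 0 + 1 + 0 + 1 + 1 + 1 + 1 + 0 = 5 ≡ 1 (mod 2).
  s_3 = 1 + 0 + 0 + 1 + 0 + 0 + 1 + 0 = 3 ≡ 1 (mod 2).
  s_4 = 1 + 0 + 1 + 1 + 0 + 0 + 1 + 0 = 4 ≡ 0 (mod 2).
s = (1, 1, 1, 0)^T — this equals column 14 of H (binary 1110), so error is at position 14.
Correct: flip bit 14 of r = 110010100001110 to get c = 110010100001100.


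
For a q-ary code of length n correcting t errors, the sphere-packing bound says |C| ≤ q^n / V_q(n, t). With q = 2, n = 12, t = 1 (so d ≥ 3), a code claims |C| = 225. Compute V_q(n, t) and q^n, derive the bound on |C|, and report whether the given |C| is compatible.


V_q(n, t) = 13, q^n = 4096, Hamming bound = 315, |C| = 225 ≤ bound (satisfied).

Step 1: Compute V_q(n, t) = Σ_{j=0}^1 C(n, j) (q−1)^j.
  j = 0: C(12,0)·(1)^0 = 1·1 = 1.
  j = 1: C(12,1)·(1)^1 = 12·1 = 12.
  V_q(n, t) = 1 + 12 = 13.
Step 2: q^n = 2^12 = 4096.
Step 3: Hamming bound ⌊q^n / V_q(n,t)⌋ = ⌊4096/13⌋ = 315.
Step 4: Compare |C| = 225 to 315: satisfied.
The claimed |C| lies below the Hamming bound.


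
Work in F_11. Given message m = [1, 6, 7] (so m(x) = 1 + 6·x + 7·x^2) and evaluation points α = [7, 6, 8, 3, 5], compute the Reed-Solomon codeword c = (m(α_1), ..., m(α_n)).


c = [1, 3, 2, 5, 8]

Message polynomial: m(x) = 1 + 6·x + 7·x^2 (mod 11).
For each evaluation point α_i, compute m(α_i) mod 11:
  α_1 = 7: Horner steps 7 → 0 → 1, so m(7) = 1.
  α_2 = 6: Horner steps 7 → 4 → 3, so m(6) = 3.
  α_3 = 8: Horner steps 7 → 7 → 2, so m(8) = 2.
  α_4 = 3: Horner steps 7 → 5 → 5, so m(3) = 5.
  α_5 = 5: Horner steps 7 → 8 → 8, so m(5) = 8.
Codeword c = [1, 3, 2, 5, 8] ∈ F_11^5.


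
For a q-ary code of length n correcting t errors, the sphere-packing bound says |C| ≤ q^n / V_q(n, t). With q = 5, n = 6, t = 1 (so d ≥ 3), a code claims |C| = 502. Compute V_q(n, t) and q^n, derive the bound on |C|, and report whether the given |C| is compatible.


V_q(n, t) = 25, q^n = 15625, Hamming bound = 625, |C| = 502 ≤ bound (satisfied).

Step 1: Compute V_q(n, t) = Σ_{j=0}^1 C(n, j) (q−1)^j.
  j = 0: C(6,0)·(4)^0 = 1·1 = 1.
  j = 1: C(6,1)·(4)^1 = 6·4 = 24.
  V_q(n, t) = 1 + 24 = 25.
Step 2: q^n = 5^6 = 15625.
Step 3: Hamming bound ⌊q^n / V_q(n,t)⌋ = ⌊15625/25⌋ = 625.
Step 4: Compare |C| = 502 to 625: satisfied.
The claimed |C| lies below the Hamming bound.


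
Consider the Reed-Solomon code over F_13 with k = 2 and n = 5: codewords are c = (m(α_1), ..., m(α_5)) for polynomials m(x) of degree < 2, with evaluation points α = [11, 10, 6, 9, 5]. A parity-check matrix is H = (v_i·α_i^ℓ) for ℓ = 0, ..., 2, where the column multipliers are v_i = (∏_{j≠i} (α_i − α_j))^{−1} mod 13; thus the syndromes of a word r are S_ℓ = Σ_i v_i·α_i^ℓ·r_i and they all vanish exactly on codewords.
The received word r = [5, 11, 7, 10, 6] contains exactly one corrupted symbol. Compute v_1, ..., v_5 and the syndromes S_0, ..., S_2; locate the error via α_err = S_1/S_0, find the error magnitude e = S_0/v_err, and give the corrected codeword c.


S = (4, 5, 3), error at position 1, error magnitude e = 6, c = [12, 11, 7, 10, 6].

Step 1: column multipliers v_i = (∏_{j≠i}(α_i − α_j))^{−1} mod 13.
  i = 1 (α = 11): (11−10)(11−6)(11−9)(11−5) = 1·5·2·6 = 60 ≡ 8, so v_1 = 8^{−1} = 5 (mod 13).
  i = 2 (α = 10): (10−11)(10−6)(10−9)(10−5) = (−1)·4·1·5 = −20 ≡ 6, so v_2 = 6^{−1} = 11 (mod 13).
  i = 3 (α = 6): (6−11)(6−10)(6−9)(6−5) = (−5)·(−4)·(−3)·1 = −60 ≡ 5, so v_3 = 5^{−1} = 8 (mod 13).
  i = 4 (α = 9): (9−11)(9−10)(9−6)(9−5) = (−2)·(−1)·3·4 = 24 ≡ 11, so v_4 = 11^{−1} = 6 (mod 13).
  i = 5 (α = 5): (5−11)(5−10)(5−6)(5−9) = (−6)·(−5)·(−1)·(−4) = 120 ≡ 3, so v_5 = 3^{−1} = 9 (mod 13).
  v = [5, 11, 8, 6, 9].
Step 2: syndromes of r = [5, 11, 7, 10, 6] (all sums mod 13).
  S_0 = Σ v_i r_i = 5·5 + 11·11 + 8·7 + 6·10 + 9·6 = 316 ≡ 4.
  S_1 = Σ v_i α_i r_i = 5·11·5 + 11·10·11 + 8·6·7 + 6·9·10 + 9·5·6 = 2631 ≡ 5.
  α_i^2 mod 13 = [4, 9, 10, 3, 12].
  S_2 = Σ v_i α_i^2 r_i = 5·4·5 + 11·9·11 + 8·10·7 + 6·3·10 + 9·12·6 = 2577 ≡ 3.
  S = (4, 5, 3) ≠ 0, so r is not a codeword (an error is present).
Step 3: locate the error. For a single error e at position i, S_ℓ = v_i·e·α_i^ℓ, so α_err = S_1/S_0.
  S_0^{−1} = 4^{−1} = 10 (mod 13), so α_err = 5·10 = 50 ≡ 11 = α_1. Error position i = 1.
  Consistency check: S_2/S_1 = 3·8 = 24 ≡ 11 = α_err ✓ (single-error assumption holds).
Step 4: error magnitude e = S_0/v_1 = S_0·∏_{j≠1}(α_1 − α_j) = 4·8 = 32 ≡ 6 (mod 13).
Step 5: correct position 1: c_1 = r_1 − e = 5 − 6 ≡ 12 (mod 13). Hence c = [12, 11, 7, 10, 6].
  Check: interpolating c through the α_i gives m(x) = 1 + 1·x (degree < 2) with m(α_i) = c_i for every i, so c is indeed a codeword.


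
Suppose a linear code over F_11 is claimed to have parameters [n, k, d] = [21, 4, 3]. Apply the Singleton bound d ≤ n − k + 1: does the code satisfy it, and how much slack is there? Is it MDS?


Singleton RHS = n − k + 1 = 18, slack = 15, bound satisfied, not MDS.

Singleton bound: d ≤ n − k + 1.
Here n = 21, k = 4, so n − k + 1 = 18.
Given d = 3, check d ≤ 18: YES.
Slack = (n − k + 1) − d = 15.
The code is NOT MDS (slack = 15 > 0).
Description: the claimed parameters are [21, 4, 3]_11; such a code would be non-MDS.


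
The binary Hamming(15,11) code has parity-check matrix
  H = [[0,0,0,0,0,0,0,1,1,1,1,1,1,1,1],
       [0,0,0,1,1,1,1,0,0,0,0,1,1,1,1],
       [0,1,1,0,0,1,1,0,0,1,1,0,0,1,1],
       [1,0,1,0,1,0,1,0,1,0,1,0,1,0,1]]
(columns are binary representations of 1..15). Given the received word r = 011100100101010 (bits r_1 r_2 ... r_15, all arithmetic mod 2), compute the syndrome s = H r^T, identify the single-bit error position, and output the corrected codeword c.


s = (1, 0, 1, 0)^T, error position = 10, corrected codeword c = 011100100001010

Compute s = H r^T mod 2 one row at a time:
  s_1 = 0 + 0 + 1 + 0 + 1 + 0 + 1 + 0 = 3 ≡ 1 (mod 2).
  s_2 = 1 + 0 + 0 + 1 + 1 + 0 + 1 + 0 = 4 ≡ 0 (mod 2).
  s_3 = 1 + 1 + 0 + 1 + 1 + 0 + 1 + 0 = 5 ≡ 1 (mod 2).
  s_4 = 0 + 1 + 0 + 1 + 0 + 0 + 0 + 0 = 2 ≡ 0 (mod 2).
s = (1, 0, 1, 0)^T — this equals column 10 of H (binary 1010), so error is at position 10.
Correct: flip bit 10 of r = 011100100101010 to get c = 011100100001010.


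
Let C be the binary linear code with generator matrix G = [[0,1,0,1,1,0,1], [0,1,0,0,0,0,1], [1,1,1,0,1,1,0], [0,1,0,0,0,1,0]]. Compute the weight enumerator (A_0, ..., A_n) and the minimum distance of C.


Weight distribution: A_0 = 1, A_2 = 4, A_3 = 2, A_4 = 3, A_5 = 6. Minimum distance d = 2.

Enumerate all 2^4 = 16 messages m ∈ F_2^4.
For each, compute codeword c = mG in F_2^7, then tally its weight.
  m = 0000 → c = 0000000, weight = 0.
  m = 1000 → c = 0101101, weight = 4.
  m = 0100 → c = 0100001, weight = 2.
  m = 1100 → c = 0001100, weight = 2.
  m = 0010 → c = 1110110, weight = 5.
  m = 1010 → c = 1011011, weight = 5.
  m = 0110 → c = 1010111, weight = 5.
  m = 1110 → c = 1111010, weight = 5.
  m = 0001 → c = 0100010, weight = 2.
  m = 1001 → c = 0001111, weight = 4.
  m = 0101 → c = 0000011, weight = 2.
  m = 1101 → c = 0101110, weight = 4.
  m = 0011 → c = 1010100, weight = 3.
  m = 1011 → c = 1111001, weight = 5.
  m = 0111 → c = 1110101, weight = 5.
  m = 1111 → c = 1011000, weight = 3.
Tally weights:
  weight 0: 1 codewords.
  weight 2: 4 codewords.
  weight 3: 2 codewords.
  weight 4: 3 codewords.
  weight 5: 6 codewords.
Minimum distance d = smallest w > 0 with A_w > 0 = 2.
Sanity: Σ A_w = 16 = 2^4 = 16 ✓.


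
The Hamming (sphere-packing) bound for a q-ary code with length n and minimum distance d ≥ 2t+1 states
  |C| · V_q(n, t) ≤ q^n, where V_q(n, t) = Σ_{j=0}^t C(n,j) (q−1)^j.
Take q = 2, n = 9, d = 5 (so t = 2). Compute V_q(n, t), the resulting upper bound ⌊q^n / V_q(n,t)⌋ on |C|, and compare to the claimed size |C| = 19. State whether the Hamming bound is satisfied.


V_q(n, t) = 46, q^n = 512, Hamming bound = 11, |C| = 19 > bound (violated).

Step 1: Compute V_q(n, t) = Σ_{j=0}^2 C(n, j) (q−1)^j.
  j = 0: C(9,0)·(1)^0 = 1·1 = 1.
  j = 1: C(9,1)·(1)^1 = 9·1 = 9.
  j = 2: C(9,2)·(1)^2 = 36·1 = 36.
  V_q(n, t) = 1 + 9 + 36 = 46.
Step 2: q^n = 2^9 = 512.
Step 3: Hamming bound ⌊q^n / V_q(n,t)⌋ = ⌊512/46⌋ = 11.
Step 4: Compare |C| = 19 to 11: violated.
The claimed |C| lies above the Hamming bound, so no 2-ary code of length 9 with d ≥ 5 can have 19 codewords.
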